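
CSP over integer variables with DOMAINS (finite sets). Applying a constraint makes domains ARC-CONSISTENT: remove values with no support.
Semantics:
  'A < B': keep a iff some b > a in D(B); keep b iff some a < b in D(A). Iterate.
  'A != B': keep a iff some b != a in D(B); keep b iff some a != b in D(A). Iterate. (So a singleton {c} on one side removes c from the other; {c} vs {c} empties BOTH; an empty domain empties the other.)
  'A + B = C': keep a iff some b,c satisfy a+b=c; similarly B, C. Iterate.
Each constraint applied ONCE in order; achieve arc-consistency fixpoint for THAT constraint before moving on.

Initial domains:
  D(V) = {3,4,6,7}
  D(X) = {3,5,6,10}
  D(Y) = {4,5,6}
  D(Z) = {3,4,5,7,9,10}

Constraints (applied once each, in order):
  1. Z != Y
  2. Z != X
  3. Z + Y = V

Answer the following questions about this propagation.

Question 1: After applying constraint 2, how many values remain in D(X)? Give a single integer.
Constraint 1 (Z != Y) on D(Z)={3,4,5,7,9,10} D(Y)={4,5,6}: no change
Constraint 2 (Z != X) on D(Z)={3,4,5,7,9,10} D(X)={3,5,6,10}: no change
So after constraint 2: D(X)={3,5,6,10}, size = 4

Answer: 4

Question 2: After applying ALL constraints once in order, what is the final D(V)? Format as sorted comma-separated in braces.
Answer: {7}

Derivation:
Constraint 1 (Z != Y) on D(Z)={3,4,5,7,9,10} D(Y)={4,5,6}: no change
Constraint 2 (Z != X) on D(Z)={3,4,5,7,9,10} D(X)={3,5,6,10}: no change
Constraint 3 (Z + Y = V) on D(Z)={3,4,5,7,9,10} D(Y)={4,5,6} D(V)={3,4,6,7}: Z {3,4,5,7,9,10}->{3}; Y {4,5,6}->{4}; V {3,4,6,7}->{7}
So after all 3 constraints: D(V) = {7}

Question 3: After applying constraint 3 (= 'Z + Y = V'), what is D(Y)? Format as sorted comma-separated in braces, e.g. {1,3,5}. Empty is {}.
Constraint 1 (Z != Y) on D(Z)={3,4,5,7,9,10} D(Y)={4,5,6}: no change
Constraint 2 (Z != X) on D(Z)={3,4,5,7,9,10} D(X)={3,5,6,10}: no change
Constraint 3 (Z + Y = V) on D(Z)={3,4,5,7,9,10} D(Y)={4,5,6} D(V)={3,4,6,7}: Z {3,4,5,7,9,10}->{3}; Y {4,5,6}->{4}; V {3,4,6,7}->{7}
So after constraint 3: D(Y) = {4}

Answer: {4}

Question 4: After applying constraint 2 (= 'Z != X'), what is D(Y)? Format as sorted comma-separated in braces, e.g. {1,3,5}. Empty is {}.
Answer: {4,5,6}

Derivation:
Constraint 1 (Z != Y) on D(Z)={3,4,5,7,9,10} D(Y)={4,5,6}: no change
Constraint 2 (Z != X) on D(Z)={3,4,5,7,9,10} D(X)={3,5,6,10}: no change
So after constraint 2: D(Y) = {4,5,6}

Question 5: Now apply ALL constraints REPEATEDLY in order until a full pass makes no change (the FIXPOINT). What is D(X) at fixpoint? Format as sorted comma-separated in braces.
Answer: {5,6,10}

Derivation:
pass 0 (initial): D(X)={3,5,6,10}
pass 1: V {3,4,6,7}->{7}; Y {4,5,6}->{4}; Z {3,4,5,7,9,10}->{3}
pass 2: X {3,5,6,10}->{5,6,10}
pass 3: no change
Fixpoint after 3 passes: D(X) = {5,6,10}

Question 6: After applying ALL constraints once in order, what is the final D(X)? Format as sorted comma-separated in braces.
Answer: {3,5,6,10}

Derivation:
Constraint 1 (Z != Y) on D(Z)={3,4,5,7,9,10} D(Y)={4,5,6}: no change
Constraint 2 (Z != X) on D(Z)={3,4,5,7,9,10} D(X)={3,5,6,10}: no change
Constraint 3 (Z + Y = V) on D(Z)={3,4,5,7,9,10} D(Y)={4,5,6} D(V)={3,4,6,7}: Z {3,4,5,7,9,10}->{3}; Y {4,5,6}->{4}; V {3,4,6,7}->{7}
So after all 3 constraints: D(X) = {3,5,6,10}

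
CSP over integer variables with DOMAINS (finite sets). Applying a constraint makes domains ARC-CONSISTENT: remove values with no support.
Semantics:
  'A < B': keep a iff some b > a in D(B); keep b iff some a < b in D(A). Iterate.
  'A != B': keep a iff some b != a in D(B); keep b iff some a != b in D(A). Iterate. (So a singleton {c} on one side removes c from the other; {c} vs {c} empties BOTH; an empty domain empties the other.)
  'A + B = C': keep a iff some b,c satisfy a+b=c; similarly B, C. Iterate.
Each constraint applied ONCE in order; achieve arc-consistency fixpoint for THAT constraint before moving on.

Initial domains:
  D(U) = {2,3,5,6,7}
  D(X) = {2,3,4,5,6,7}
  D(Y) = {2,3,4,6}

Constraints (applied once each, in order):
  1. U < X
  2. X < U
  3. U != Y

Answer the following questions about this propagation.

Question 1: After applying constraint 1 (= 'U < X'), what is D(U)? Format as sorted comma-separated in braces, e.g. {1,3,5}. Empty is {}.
Answer: {2,3,5,6}

Derivation:
Constraint 1 (U < X) on D(U)={2,3,5,6,7} D(X)={2,3,4,5,6,7}: U {2,3,5,6,7}->{2,3,5,6}; X {2,3,4,5,6,7}->{3,4,5,6,7}
So after constraint 1: D(U) = {2,3,5,6}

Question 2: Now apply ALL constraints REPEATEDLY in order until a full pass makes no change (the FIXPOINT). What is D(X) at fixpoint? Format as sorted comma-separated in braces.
Answer: {}

Derivation:
pass 0 (initial): D(X)={2,3,4,5,6,7}
pass 1: U {2,3,5,6,7}->{5,6}; X {2,3,4,5,6,7}->{3,4,5}
pass 2: U {5,6}->{}; X {3,4,5}->{}; Y {2,3,4,6}->{}
pass 3: no change
Fixpoint after 3 passes: D(X) = {}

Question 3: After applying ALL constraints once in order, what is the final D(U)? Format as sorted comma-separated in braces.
Answer: {5,6}

Derivation:
Constraint 1 (U < X) on D(U)={2,3,5,6,7} D(X)={2,3,4,5,6,7}: U {2,3,5,6,7}->{2,3,5,6}; X {2,3,4,5,6,7}->{3,4,5,6,7}
Constraint 2 (X < U) on D(X)={3,4,5,6,7} D(U)={2,3,5,6}: X {3,4,5,6,7}->{3,4,5}; U {2,3,5,6}->{5,6}
Constraint 3 (U != Y) on D(U)={5,6} D(Y)={2,3,4,6}: no change
So after all 3 constraints: D(U) = {5,6}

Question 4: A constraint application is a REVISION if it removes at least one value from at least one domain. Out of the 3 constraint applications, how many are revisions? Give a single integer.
Answer: 2

Derivation:
Constraint 1 (U < X) on D(U)={2,3,5,6,7} D(X)={2,3,4,5,6,7}: U {2,3,5,6,7}->{2,3,5,6}; X {2,3,4,5,6,7}->{3,4,5,6,7} => REVISION
Constraint 2 (X < U) on D(X)={3,4,5,6,7} D(U)={2,3,5,6}: X {3,4,5,6,7}->{3,4,5}; U {2,3,5,6}->{5,6} => REVISION
Constraint 3 (U != Y) on D(U)={5,6} D(Y)={2,3,4,6}: no change => not a revision
Total revisions = 2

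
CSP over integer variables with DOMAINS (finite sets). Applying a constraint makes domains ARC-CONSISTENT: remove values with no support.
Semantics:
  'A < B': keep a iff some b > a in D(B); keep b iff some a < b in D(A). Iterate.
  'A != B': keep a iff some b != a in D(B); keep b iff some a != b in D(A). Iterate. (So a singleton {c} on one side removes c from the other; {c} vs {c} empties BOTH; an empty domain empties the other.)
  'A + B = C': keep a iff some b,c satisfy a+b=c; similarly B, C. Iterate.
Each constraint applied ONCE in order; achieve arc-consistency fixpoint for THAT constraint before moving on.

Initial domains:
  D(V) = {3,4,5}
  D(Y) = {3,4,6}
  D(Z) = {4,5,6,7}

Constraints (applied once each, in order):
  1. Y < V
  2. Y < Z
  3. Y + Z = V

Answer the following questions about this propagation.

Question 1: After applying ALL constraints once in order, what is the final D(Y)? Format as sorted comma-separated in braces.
Constraint 1 (Y < V) on D(Y)={3,4,6} D(V)={3,4,5}: Y {3,4,6}->{3,4}; V {3,4,5}->{4,5}
Constraint 2 (Y < Z) on D(Y)={3,4} D(Z)={4,5,6,7}: no change
Constraint 3 (Y + Z = V) on D(Y)={3,4} D(Z)={4,5,6,7} D(V)={4,5}: Y {3,4}->{}; Z {4,5,6,7}->{}; V {4,5}->{}
So after all 3 constraints: D(Y) = {}

Answer: {}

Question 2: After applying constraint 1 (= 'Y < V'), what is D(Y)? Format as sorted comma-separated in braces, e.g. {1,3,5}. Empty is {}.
Constraint 1 (Y < V) on D(Y)={3,4,6} D(V)={3,4,5}: Y {3,4,6}->{3,4}; V {3,4,5}->{4,5}
So after constraint 1: D(Y) = {3,4}

Answer: {3,4}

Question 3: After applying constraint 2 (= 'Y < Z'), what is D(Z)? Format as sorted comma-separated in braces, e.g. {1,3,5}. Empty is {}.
Answer: {4,5,6,7}

Derivation:
Constraint 1 (Y < V) on D(Y)={3,4,6} D(V)={3,4,5}: Y {3,4,6}->{3,4}; V {3,4,5}->{4,5}
Constraint 2 (Y < Z) on D(Y)={3,4} D(Z)={4,5,6,7}: no change
So after constraint 2: D(Z) = {4,5,6,7}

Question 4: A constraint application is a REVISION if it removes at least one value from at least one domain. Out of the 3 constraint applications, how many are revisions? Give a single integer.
Constraint 1 (Y < V) on D(Y)={3,4,6} D(V)={3,4,5}: Y {3,4,6}->{3,4}; V {3,4,5}->{4,5} => REVISION
Constraint 2 (Y < Z) on D(Y)={3,4} D(Z)={4,5,6,7}: no change => not a revision
Constraint 3 (Y + Z = V) on D(Y)={3,4} D(Z)={4,5,6,7} D(V)={4,5}: Y {3,4}->{}; Z {4,5,6,7}->{}; V {4,5}->{} => REVISION
Total revisions = 2

Answer: 2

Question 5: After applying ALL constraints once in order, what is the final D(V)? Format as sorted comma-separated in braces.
Answer: {}

Derivation:
Constraint 1 (Y < V) on D(Y)={3,4,6} D(V)={3,4,5}: Y {3,4,6}->{3,4}; V {3,4,5}->{4,5}
Constraint 2 (Y < Z) on D(Y)={3,4} D(Z)={4,5,6,7}: no change
Constraint 3 (Y + Z = V) on D(Y)={3,4} D(Z)={4,5,6,7} D(V)={4,5}: Y {3,4}->{}; Z {4,5,6,7}->{}; V {4,5}->{}
So after all 3 constraints: D(V) = {}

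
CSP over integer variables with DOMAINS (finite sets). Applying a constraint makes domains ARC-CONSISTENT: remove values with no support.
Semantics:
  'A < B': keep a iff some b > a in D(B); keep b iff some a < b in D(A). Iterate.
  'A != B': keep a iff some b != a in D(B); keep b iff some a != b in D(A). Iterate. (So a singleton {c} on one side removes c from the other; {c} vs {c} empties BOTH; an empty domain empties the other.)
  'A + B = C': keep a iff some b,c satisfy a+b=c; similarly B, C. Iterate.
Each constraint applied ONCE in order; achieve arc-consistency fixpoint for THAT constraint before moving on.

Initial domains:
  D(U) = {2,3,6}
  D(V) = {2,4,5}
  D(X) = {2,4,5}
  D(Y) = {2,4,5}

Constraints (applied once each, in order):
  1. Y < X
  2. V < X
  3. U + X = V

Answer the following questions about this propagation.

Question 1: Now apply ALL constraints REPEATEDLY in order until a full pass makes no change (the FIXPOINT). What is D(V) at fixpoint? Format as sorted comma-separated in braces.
Answer: {}

Derivation:
pass 0 (initial): D(V)={2,4,5}
pass 1: U {2,3,6}->{}; V {2,4,5}->{}; X {2,4,5}->{}; Y {2,4,5}->{2,4}
pass 2: Y {2,4}->{}
pass 3: no change
Fixpoint after 3 passes: D(V) = {}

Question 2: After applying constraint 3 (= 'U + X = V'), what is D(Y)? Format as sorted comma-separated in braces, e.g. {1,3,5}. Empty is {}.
Answer: {2,4}

Derivation:
Constraint 1 (Y < X) on D(Y)={2,4,5} D(X)={2,4,5}: Y {2,4,5}->{2,4}; X {2,4,5}->{4,5}
Constraint 2 (V < X) on D(V)={2,4,5} D(X)={4,5}: V {2,4,5}->{2,4}
Constraint 3 (U + X = V) on D(U)={2,3,6} D(X)={4,5} D(V)={2,4}: U {2,3,6}->{}; X {4,5}->{}; V {2,4}->{}
So after constraint 3: D(Y) = {2,4}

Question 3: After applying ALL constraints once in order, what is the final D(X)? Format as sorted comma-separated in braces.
Answer: {}

Derivation:
Constraint 1 (Y < X) on D(Y)={2,4,5} D(X)={2,4,5}: Y {2,4,5}->{2,4}; X {2,4,5}->{4,5}
Constraint 2 (V < X) on D(V)={2,4,5} D(X)={4,5}: V {2,4,5}->{2,4}
Constraint 3 (U + X = V) on D(U)={2,3,6} D(X)={4,5} D(V)={2,4}: U {2,3,6}->{}; X {4,5}->{}; V {2,4}->{}
So after all 3 constraints: D(X) = {}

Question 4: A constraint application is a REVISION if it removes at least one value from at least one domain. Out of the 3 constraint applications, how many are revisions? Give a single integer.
Answer: 3

Derivation:
Constraint 1 (Y < X) on D(Y)={2,4,5} D(X)={2,4,5}: Y {2,4,5}->{2,4}; X {2,4,5}->{4,5} => REVISION
Constraint 2 (V < X) on D(V)={2,4,5} D(X)={4,5}: V {2,4,5}->{2,4} => REVISION
Constraint 3 (U + X = V) on D(U)={2,3,6} D(X)={4,5} D(V)={2,4}: U {2,3,6}->{}; X {4,5}->{}; V {2,4}->{} => REVISION
Total revisions = 3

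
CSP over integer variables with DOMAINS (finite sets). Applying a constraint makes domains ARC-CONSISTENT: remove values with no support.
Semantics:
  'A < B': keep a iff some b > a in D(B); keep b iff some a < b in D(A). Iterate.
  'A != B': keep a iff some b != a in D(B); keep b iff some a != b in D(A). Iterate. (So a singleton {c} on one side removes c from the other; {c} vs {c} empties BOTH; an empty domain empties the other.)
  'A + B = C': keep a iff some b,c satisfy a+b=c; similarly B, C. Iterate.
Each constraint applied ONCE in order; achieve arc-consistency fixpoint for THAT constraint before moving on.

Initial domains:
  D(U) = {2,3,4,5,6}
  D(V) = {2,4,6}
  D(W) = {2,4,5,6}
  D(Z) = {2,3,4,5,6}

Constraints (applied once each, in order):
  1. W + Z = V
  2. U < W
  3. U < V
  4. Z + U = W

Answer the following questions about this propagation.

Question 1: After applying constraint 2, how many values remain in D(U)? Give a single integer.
Constraint 1 (W + Z = V) on D(W)={2,4,5,6} D(Z)={2,3,4,5,6} D(V)={2,4,6}: W {2,4,5,6}->{2,4}; Z {2,3,4,5,6}->{2,4}; V {2,4,6}->{4,6}
Constraint 2 (U < W) on D(U)={2,3,4,5,6} D(W)={2,4}: U {2,3,4,5,6}->{2,3}; W {2,4}->{4}
So after constraint 2: D(U)={2,3}, size = 2

Answer: 2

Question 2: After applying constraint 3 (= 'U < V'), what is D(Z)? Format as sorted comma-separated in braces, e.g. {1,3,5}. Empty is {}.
Answer: {2,4}

Derivation:
Constraint 1 (W + Z = V) on D(W)={2,4,5,6} D(Z)={2,3,4,5,6} D(V)={2,4,6}: W {2,4,5,6}->{2,4}; Z {2,3,4,5,6}->{2,4}; V {2,4,6}->{4,6}
Constraint 2 (U < W) on D(U)={2,3,4,5,6} D(W)={2,4}: U {2,3,4,5,6}->{2,3}; W {2,4}->{4}
Constraint 3 (U < V) on D(U)={2,3} D(V)={4,6}: no change
So after constraint 3: D(Z) = {2,4}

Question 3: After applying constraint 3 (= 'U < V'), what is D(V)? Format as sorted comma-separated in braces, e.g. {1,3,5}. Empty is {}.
Constraint 1 (W + Z = V) on D(W)={2,4,5,6} D(Z)={2,3,4,5,6} D(V)={2,4,6}: W {2,4,5,6}->{2,4}; Z {2,3,4,5,6}->{2,4}; V {2,4,6}->{4,6}
Constraint 2 (U < W) on D(U)={2,3,4,5,6} D(W)={2,4}: U {2,3,4,5,6}->{2,3}; W {2,4}->{4}
Constraint 3 (U < V) on D(U)={2,3} D(V)={4,6}: no change
So after constraint 3: D(V) = {4,6}

Answer: {4,6}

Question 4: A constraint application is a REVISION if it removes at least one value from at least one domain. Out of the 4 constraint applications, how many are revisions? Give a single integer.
Answer: 3

Derivation:
Constraint 1 (W + Z = V) on D(W)={2,4,5,6} D(Z)={2,3,4,5,6} D(V)={2,4,6}: W {2,4,5,6}->{2,4}; Z {2,3,4,5,6}->{2,4}; V {2,4,6}->{4,6} => REVISION
Constraint 2 (U < W) on D(U)={2,3,4,5,6} D(W)={2,4}: U {2,3,4,5,6}->{2,3}; W {2,4}->{4} => REVISION
Constraint 3 (U < V) on D(U)={2,3} D(V)={4,6}: no change => not a revision
Constraint 4 (Z + U = W) on D(Z)={2,4} D(U)={2,3} D(W)={4}: Z {2,4}->{2}; U {2,3}->{2} => REVISION
Total revisions = 3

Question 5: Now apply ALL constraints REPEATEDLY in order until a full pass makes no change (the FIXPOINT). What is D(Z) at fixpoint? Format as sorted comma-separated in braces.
Answer: {2}

Derivation:
pass 0 (initial): D(Z)={2,3,4,5,6}
pass 1: U {2,3,4,5,6}->{2}; V {2,4,6}->{4,6}; W {2,4,5,6}->{4}; Z {2,3,4,5,6}->{2}
pass 2: V {4,6}->{6}
pass 3: no change
Fixpoint after 3 passes: D(Z) = {2}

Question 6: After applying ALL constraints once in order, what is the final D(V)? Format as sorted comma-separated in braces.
Constraint 1 (W + Z = V) on D(W)={2,4,5,6} D(Z)={2,3,4,5,6} D(V)={2,4,6}: W {2,4,5,6}->{2,4}; Z {2,3,4,5,6}->{2,4}; V {2,4,6}->{4,6}
Constraint 2 (U < W) on D(U)={2,3,4,5,6} D(W)={2,4}: U {2,3,4,5,6}->{2,3}; W {2,4}->{4}
Constraint 3 (U < V) on D(U)={2,3} D(V)={4,6}: no change
Constraint 4 (Z + U = W) on D(Z)={2,4} D(U)={2,3} D(W)={4}: Z {2,4}->{2}; U {2,3}->{2}
So after all 4 constraints: D(V) = {4,6}

Answer: {4,6}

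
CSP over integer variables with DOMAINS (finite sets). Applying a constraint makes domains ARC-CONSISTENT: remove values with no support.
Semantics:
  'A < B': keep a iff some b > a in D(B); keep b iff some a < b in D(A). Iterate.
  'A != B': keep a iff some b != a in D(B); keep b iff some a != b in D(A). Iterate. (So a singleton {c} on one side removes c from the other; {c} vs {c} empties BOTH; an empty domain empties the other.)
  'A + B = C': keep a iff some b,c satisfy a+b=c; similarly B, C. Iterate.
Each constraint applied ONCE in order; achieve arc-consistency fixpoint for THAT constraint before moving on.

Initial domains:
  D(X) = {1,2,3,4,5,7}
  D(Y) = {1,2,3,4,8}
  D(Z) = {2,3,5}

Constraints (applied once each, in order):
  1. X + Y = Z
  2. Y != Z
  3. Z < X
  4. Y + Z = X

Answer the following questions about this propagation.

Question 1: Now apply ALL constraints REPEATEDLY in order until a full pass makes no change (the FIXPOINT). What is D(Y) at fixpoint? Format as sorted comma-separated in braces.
pass 0 (initial): D(Y)={1,2,3,4,8}
pass 1: X {1,2,3,4,5,7}->{3,4}; Y {1,2,3,4,8}->{1,2}; Z {2,3,5}->{2,3}
pass 2: X {3,4}->{}; Y {1,2}->{}; Z {2,3}->{}
pass 3: no change
Fixpoint after 3 passes: D(Y) = {}

Answer: {}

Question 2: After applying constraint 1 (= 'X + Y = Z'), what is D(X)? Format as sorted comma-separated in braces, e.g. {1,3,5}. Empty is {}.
Constraint 1 (X + Y = Z) on D(X)={1,2,3,4,5,7} D(Y)={1,2,3,4,8} D(Z)={2,3,5}: X {1,2,3,4,5,7}->{1,2,3,4}; Y {1,2,3,4,8}->{1,2,3,4}
So after constraint 1: D(X) = {1,2,3,4}

Answer: {1,2,3,4}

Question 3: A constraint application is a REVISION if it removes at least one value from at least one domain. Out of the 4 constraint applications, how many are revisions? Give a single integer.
Constraint 1 (X + Y = Z) on D(X)={1,2,3,4,5,7} D(Y)={1,2,3,4,8} D(Z)={2,3,5}: X {1,2,3,4,5,7}->{1,2,3,4}; Y {1,2,3,4,8}->{1,2,3,4} => REVISION
Constraint 2 (Y != Z) on D(Y)={1,2,3,4} D(Z)={2,3,5}: no change => not a revision
Constraint 3 (Z < X) on D(Z)={2,3,5} D(X)={1,2,3,4}: Z {2,3,5}->{2,3}; X {1,2,3,4}->{3,4} => REVISION
Constraint 4 (Y + Z = X) on D(Y)={1,2,3,4} D(Z)={2,3} D(X)={3,4}: Y {1,2,3,4}->{1,2} => REVISION
Total revisions = 3

Answer: 3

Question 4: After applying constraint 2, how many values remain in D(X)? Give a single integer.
Answer: 4

Derivation:
Constraint 1 (X + Y = Z) on D(X)={1,2,3,4,5,7} D(Y)={1,2,3,4,8} D(Z)={2,3,5}: X {1,2,3,4,5,7}->{1,2,3,4}; Y {1,2,3,4,8}->{1,2,3,4}
Constraint 2 (Y != Z) on D(Y)={1,2,3,4} D(Z)={2,3,5}: no change
So after constraint 2: D(X)={1,2,3,4}, size = 4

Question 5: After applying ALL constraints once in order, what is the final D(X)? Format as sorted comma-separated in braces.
Constraint 1 (X + Y = Z) on D(X)={1,2,3,4,5,7} D(Y)={1,2,3,4,8} D(Z)={2,3,5}: X {1,2,3,4,5,7}->{1,2,3,4}; Y {1,2,3,4,8}->{1,2,3,4}
Constraint 2 (Y != Z) on D(Y)={1,2,3,4} D(Z)={2,3,5}: no change
Constraint 3 (Z < X) on D(Z)={2,3,5} D(X)={1,2,3,4}: Z {2,3,5}->{2,3}; X {1,2,3,4}->{3,4}
Constraint 4 (Y + Z = X) on D(Y)={1,2,3,4} D(Z)={2,3} D(X)={3,4}: Y {1,2,3,4}->{1,2}
So after all 4 constraints: D(X) = {3,4}

Answer: {3,4}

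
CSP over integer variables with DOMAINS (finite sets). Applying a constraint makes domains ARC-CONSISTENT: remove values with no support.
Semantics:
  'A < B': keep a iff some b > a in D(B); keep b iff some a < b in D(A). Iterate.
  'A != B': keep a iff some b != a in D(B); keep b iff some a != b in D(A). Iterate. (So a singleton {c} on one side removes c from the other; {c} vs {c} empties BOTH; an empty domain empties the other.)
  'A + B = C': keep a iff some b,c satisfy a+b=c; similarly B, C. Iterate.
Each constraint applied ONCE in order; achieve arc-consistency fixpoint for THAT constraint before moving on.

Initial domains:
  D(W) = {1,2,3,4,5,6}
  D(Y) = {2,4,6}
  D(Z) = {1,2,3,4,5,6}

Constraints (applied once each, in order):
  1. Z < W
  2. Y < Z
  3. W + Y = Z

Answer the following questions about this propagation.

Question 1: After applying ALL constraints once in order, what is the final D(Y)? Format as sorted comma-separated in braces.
Answer: {2}

Derivation:
Constraint 1 (Z < W) on D(Z)={1,2,3,4,5,6} D(W)={1,2,3,4,5,6}: Z {1,2,3,4,5,6}->{1,2,3,4,5}; W {1,2,3,4,5,6}->{2,3,4,5,6}
Constraint 2 (Y < Z) on D(Y)={2,4,6} D(Z)={1,2,3,4,5}: Y {2,4,6}->{2,4}; Z {1,2,3,4,5}->{3,4,5}
Constraint 3 (W + Y = Z) on D(W)={2,3,4,5,6} D(Y)={2,4} D(Z)={3,4,5}: W {2,3,4,5,6}->{2,3}; Y {2,4}->{2}; Z {3,4,5}->{4,5}
So after all 3 constraints: D(Y) = {2}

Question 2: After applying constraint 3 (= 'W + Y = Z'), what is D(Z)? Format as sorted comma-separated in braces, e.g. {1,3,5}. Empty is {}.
Constraint 1 (Z < W) on D(Z)={1,2,3,4,5,6} D(W)={1,2,3,4,5,6}: Z {1,2,3,4,5,6}->{1,2,3,4,5}; W {1,2,3,4,5,6}->{2,3,4,5,6}
Constraint 2 (Y < Z) on D(Y)={2,4,6} D(Z)={1,2,3,4,5}: Y {2,4,6}->{2,4}; Z {1,2,3,4,5}->{3,4,5}
Constraint 3 (W + Y = Z) on D(W)={2,3,4,5,6} D(Y)={2,4} D(Z)={3,4,5}: W {2,3,4,5,6}->{2,3}; Y {2,4}->{2}; Z {3,4,5}->{4,5}
So after constraint 3: D(Z) = {4,5}

Answer: {4,5}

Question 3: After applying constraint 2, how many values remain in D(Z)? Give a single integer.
Constraint 1 (Z < W) on D(Z)={1,2,3,4,5,6} D(W)={1,2,3,4,5,6}: Z {1,2,3,4,5,6}->{1,2,3,4,5}; W {1,2,3,4,5,6}->{2,3,4,5,6}
Constraint 2 (Y < Z) on D(Y)={2,4,6} D(Z)={1,2,3,4,5}: Y {2,4,6}->{2,4}; Z {1,2,3,4,5}->{3,4,5}
So after constraint 2: D(Z)={3,4,5}, size = 3

Answer: 3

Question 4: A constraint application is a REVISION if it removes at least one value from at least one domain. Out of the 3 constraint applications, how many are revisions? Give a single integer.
Constraint 1 (Z < W) on D(Z)={1,2,3,4,5,6} D(W)={1,2,3,4,5,6}: Z {1,2,3,4,5,6}->{1,2,3,4,5}; W {1,2,3,4,5,6}->{2,3,4,5,6} => REVISION
Constraint 2 (Y < Z) on D(Y)={2,4,6} D(Z)={1,2,3,4,5}: Y {2,4,6}->{2,4}; Z {1,2,3,4,5}->{3,4,5} => REVISION
Constraint 3 (W + Y = Z) on D(W)={2,3,4,5,6} D(Y)={2,4} D(Z)={3,4,5}: W {2,3,4,5,6}->{2,3}; Y {2,4}->{2}; Z {3,4,5}->{4,5} => REVISION
Total revisions = 3

Answer: 3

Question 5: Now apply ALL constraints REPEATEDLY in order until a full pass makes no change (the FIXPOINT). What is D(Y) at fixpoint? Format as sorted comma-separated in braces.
pass 0 (initial): D(Y)={2,4,6}
pass 1: W {1,2,3,4,5,6}->{2,3}; Y {2,4,6}->{2}; Z {1,2,3,4,5,6}->{4,5}
pass 2: W {2,3}->{}; Y {2}->{}; Z {4,5}->{}
pass 3: no change
Fixpoint after 3 passes: D(Y) = {}

Answer: {}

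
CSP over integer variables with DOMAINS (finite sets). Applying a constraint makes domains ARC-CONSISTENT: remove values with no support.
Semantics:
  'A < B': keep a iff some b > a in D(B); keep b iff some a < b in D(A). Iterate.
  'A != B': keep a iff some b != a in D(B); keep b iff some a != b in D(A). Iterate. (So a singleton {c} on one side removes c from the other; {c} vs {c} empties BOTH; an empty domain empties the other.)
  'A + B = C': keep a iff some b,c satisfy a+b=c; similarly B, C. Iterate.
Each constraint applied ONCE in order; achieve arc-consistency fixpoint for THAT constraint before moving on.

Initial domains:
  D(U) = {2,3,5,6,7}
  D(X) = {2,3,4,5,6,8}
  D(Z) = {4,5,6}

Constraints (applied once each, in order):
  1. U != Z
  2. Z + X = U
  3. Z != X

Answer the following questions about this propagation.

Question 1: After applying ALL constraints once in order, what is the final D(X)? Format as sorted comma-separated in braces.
Answer: {2,3}

Derivation:
Constraint 1 (U != Z) on D(U)={2,3,5,6,7} D(Z)={4,5,6}: no change
Constraint 2 (Z + X = U) on D(Z)={4,5,6} D(X)={2,3,4,5,6,8} D(U)={2,3,5,6,7}: Z {4,5,6}->{4,5}; X {2,3,4,5,6,8}->{2,3}; U {2,3,5,6,7}->{6,7}
Constraint 3 (Z != X) on D(Z)={4,5} D(X)={2,3}: no change
So after all 3 constraints: D(X) = {2,3}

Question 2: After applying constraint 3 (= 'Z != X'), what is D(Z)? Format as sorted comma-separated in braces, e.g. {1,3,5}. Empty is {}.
Constraint 1 (U != Z) on D(U)={2,3,5,6,7} D(Z)={4,5,6}: no change
Constraint 2 (Z + X = U) on D(Z)={4,5,6} D(X)={2,3,4,5,6,8} D(U)={2,3,5,6,7}: Z {4,5,6}->{4,5}; X {2,3,4,5,6,8}->{2,3}; U {2,3,5,6,7}->{6,7}
Constraint 3 (Z != X) on D(Z)={4,5} D(X)={2,3}: no change
So after constraint 3: D(Z) = {4,5}

Answer: {4,5}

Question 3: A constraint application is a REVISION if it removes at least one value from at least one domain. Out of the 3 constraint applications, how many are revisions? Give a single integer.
Constraint 1 (U != Z) on D(U)={2,3,5,6,7} D(Z)={4,5,6}: no change => not a revision
Constraint 2 (Z + X = U) on D(Z)={4,5,6} D(X)={2,3,4,5,6,8} D(U)={2,3,5,6,7}: Z {4,5,6}->{4,5}; X {2,3,4,5,6,8}->{2,3}; U {2,3,5,6,7}->{6,7} => REVISION
Constraint 3 (Z != X) on D(Z)={4,5} D(X)={2,3}: no change => not a revision
Total revisions = 1

Answer: 1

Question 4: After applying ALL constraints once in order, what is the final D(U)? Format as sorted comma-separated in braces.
Constraint 1 (U != Z) on D(U)={2,3,5,6,7} D(Z)={4,5,6}: no change
Constraint 2 (Z + X = U) on D(Z)={4,5,6} D(X)={2,3,4,5,6,8} D(U)={2,3,5,6,7}: Z {4,5,6}->{4,5}; X {2,3,4,5,6,8}->{2,3}; U {2,3,5,6,7}->{6,7}
Constraint 3 (Z != X) on D(Z)={4,5} D(X)={2,3}: no change
So after all 3 constraints: D(U) = {6,7}

Answer: {6,7}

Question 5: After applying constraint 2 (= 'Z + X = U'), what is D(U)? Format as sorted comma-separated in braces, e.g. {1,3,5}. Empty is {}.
Answer: {6,7}

Derivation:
Constraint 1 (U != Z) on D(U)={2,3,5,6,7} D(Z)={4,5,6}: no change
Constraint 2 (Z + X = U) on D(Z)={4,5,6} D(X)={2,3,4,5,6,8} D(U)={2,3,5,6,7}: Z {4,5,6}->{4,5}; X {2,3,4,5,6,8}->{2,3}; U {2,3,5,6,7}->{6,7}
So after constraint 2: D(U) = {6,7}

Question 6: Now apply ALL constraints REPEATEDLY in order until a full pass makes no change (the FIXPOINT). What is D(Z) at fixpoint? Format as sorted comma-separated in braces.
pass 0 (initial): D(Z)={4,5,6}
pass 1: U {2,3,5,6,7}->{6,7}; X {2,3,4,5,6,8}->{2,3}; Z {4,5,6}->{4,5}
pass 2: no change
Fixpoint after 2 passes: D(Z) = {4,5}

Answer: {4,5}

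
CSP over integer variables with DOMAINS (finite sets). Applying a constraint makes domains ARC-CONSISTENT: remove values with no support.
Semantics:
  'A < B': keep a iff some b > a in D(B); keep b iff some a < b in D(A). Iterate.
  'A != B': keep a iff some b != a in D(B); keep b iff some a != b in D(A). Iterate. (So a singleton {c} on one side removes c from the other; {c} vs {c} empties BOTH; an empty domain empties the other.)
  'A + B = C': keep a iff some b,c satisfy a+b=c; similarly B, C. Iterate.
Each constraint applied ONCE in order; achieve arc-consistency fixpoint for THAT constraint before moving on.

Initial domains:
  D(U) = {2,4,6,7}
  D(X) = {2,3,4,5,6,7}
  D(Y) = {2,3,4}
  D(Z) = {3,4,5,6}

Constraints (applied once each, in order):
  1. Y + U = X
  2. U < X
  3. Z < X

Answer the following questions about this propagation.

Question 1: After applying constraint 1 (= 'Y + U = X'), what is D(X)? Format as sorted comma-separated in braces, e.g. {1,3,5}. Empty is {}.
Constraint 1 (Y + U = X) on D(Y)={2,3,4} D(U)={2,4,6,7} D(X)={2,3,4,5,6,7}: U {2,4,6,7}->{2,4}; X {2,3,4,5,6,7}->{4,5,6,7}
So after constraint 1: D(X) = {4,5,6,7}

Answer: {4,5,6,7}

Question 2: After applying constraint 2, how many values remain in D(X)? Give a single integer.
Constraint 1 (Y + U = X) on D(Y)={2,3,4} D(U)={2,4,6,7} D(X)={2,3,4,5,6,7}: U {2,4,6,7}->{2,4}; X {2,3,4,5,6,7}->{4,5,6,7}
Constraint 2 (U < X) on D(U)={2,4} D(X)={4,5,6,7}: no change
So after constraint 2: D(X)={4,5,6,7}, size = 4

Answer: 4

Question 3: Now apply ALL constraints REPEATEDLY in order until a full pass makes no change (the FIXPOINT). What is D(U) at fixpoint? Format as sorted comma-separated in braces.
Answer: {2,4}

Derivation:
pass 0 (initial): D(U)={2,4,6,7}
pass 1: U {2,4,6,7}->{2,4}; X {2,3,4,5,6,7}->{4,5,6,7}
pass 2: no change
Fixpoint after 2 passes: D(U) = {2,4}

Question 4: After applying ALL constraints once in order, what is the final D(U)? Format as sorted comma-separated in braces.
Answer: {2,4}

Derivation:
Constraint 1 (Y + U = X) on D(Y)={2,3,4} D(U)={2,4,6,7} D(X)={2,3,4,5,6,7}: U {2,4,6,7}->{2,4}; X {2,3,4,5,6,7}->{4,5,6,7}
Constraint 2 (U < X) on D(U)={2,4} D(X)={4,5,6,7}: no change
Constraint 3 (Z < X) on D(Z)={3,4,5,6} D(X)={4,5,6,7}: no change
So after all 3 constraints: D(U) = {2,4}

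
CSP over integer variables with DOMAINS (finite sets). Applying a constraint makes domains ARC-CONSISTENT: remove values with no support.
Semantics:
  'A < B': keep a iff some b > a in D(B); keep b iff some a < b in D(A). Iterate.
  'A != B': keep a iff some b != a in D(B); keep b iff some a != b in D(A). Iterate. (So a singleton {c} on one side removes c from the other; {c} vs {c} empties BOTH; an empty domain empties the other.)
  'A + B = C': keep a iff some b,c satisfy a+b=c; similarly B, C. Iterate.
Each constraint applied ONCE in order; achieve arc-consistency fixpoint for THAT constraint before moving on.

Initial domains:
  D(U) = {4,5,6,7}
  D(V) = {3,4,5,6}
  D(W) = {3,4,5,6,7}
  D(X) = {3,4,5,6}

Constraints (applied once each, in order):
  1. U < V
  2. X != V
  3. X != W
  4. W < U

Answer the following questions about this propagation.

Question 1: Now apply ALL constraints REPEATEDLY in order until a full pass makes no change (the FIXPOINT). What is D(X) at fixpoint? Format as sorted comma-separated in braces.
pass 0 (initial): D(X)={3,4,5,6}
pass 1: U {4,5,6,7}->{4,5}; V {3,4,5,6}->{5,6}; W {3,4,5,6,7}->{3,4}
pass 2: no change
Fixpoint after 2 passes: D(X) = {3,4,5,6}

Answer: {3,4,5,6}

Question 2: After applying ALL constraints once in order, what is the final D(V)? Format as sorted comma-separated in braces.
Constraint 1 (U < V) on D(U)={4,5,6,7} D(V)={3,4,5,6}: U {4,5,6,7}->{4,5}; V {3,4,5,6}->{5,6}
Constraint 2 (X != V) on D(X)={3,4,5,6} D(V)={5,6}: no change
Constraint 3 (X != W) on D(X)={3,4,5,6} D(W)={3,4,5,6,7}: no change
Constraint 4 (W < U) on D(W)={3,4,5,6,7} D(U)={4,5}: W {3,4,5,6,7}->{3,4}
So after all 4 constraints: D(V) = {5,6}

Answer: {5,6}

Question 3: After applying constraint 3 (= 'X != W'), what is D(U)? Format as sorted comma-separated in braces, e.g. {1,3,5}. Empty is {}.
Answer: {4,5}

Derivation:
Constraint 1 (U < V) on D(U)={4,5,6,7} D(V)={3,4,5,6}: U {4,5,6,7}->{4,5}; V {3,4,5,6}->{5,6}
Constraint 2 (X != V) on D(X)={3,4,5,6} D(V)={5,6}: no change
Constraint 3 (X != W) on D(X)={3,4,5,6} D(W)={3,4,5,6,7}: no change
So after constraint 3: D(U) = {4,5}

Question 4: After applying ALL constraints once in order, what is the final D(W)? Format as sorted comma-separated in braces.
Constraint 1 (U < V) on D(U)={4,5,6,7} D(V)={3,4,5,6}: U {4,5,6,7}->{4,5}; V {3,4,5,6}->{5,6}
Constraint 2 (X != V) on D(X)={3,4,5,6} D(V)={5,6}: no change
Constraint 3 (X != W) on D(X)={3,4,5,6} D(W)={3,4,5,6,7}: no change
Constraint 4 (W < U) on D(W)={3,4,5,6,7} D(U)={4,5}: W {3,4,5,6,7}->{3,4}
So after all 4 constraints: D(W) = {3,4}

Answer: {3,4}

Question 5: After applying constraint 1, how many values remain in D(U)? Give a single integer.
Constraint 1 (U < V) on D(U)={4,5,6,7} D(V)={3,4,5,6}: U {4,5,6,7}->{4,5}; V {3,4,5,6}->{5,6}
So after constraint 1: D(U)={4,5}, size = 2

Answer: 2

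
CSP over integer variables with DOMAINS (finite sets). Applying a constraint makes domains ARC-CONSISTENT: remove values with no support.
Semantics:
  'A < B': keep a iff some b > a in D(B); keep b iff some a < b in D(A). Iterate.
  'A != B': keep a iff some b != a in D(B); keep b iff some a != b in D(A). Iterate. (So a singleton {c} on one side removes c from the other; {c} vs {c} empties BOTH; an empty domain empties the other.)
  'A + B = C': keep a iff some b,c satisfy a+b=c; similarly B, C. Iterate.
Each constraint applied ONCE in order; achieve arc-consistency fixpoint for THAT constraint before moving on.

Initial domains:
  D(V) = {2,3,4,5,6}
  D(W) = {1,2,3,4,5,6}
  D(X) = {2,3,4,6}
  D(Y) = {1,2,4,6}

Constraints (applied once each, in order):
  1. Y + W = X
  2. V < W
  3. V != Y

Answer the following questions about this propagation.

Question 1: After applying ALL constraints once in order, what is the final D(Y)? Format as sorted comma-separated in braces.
Constraint 1 (Y + W = X) on D(Y)={1,2,4,6} D(W)={1,2,3,4,5,6} D(X)={2,3,4,6}: Y {1,2,4,6}->{1,2,4}; W {1,2,3,4,5,6}->{1,2,3,4,5}
Constraint 2 (V < W) on D(V)={2,3,4,5,6} D(W)={1,2,3,4,5}: V {2,3,4,5,6}->{2,3,4}; W {1,2,3,4,5}->{3,4,5}
Constraint 3 (V != Y) on D(V)={2,3,4} D(Y)={1,2,4}: no change
So after all 3 constraints: D(Y) = {1,2,4}

Answer: {1,2,4}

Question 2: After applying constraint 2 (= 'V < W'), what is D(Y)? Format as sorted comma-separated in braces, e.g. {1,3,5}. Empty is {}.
Answer: {1,2,4}

Derivation:
Constraint 1 (Y + W = X) on D(Y)={1,2,4,6} D(W)={1,2,3,4,5,6} D(X)={2,3,4,6}: Y {1,2,4,6}->{1,2,4}; W {1,2,3,4,5,6}->{1,2,3,4,5}
Constraint 2 (V < W) on D(V)={2,3,4,5,6} D(W)={1,2,3,4,5}: V {2,3,4,5,6}->{2,3,4}; W {1,2,3,4,5}->{3,4,5}
So after constraint 2: D(Y) = {1,2,4}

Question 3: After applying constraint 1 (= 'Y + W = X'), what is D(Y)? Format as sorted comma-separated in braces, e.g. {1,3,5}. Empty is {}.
Answer: {1,2,4}

Derivation:
Constraint 1 (Y + W = X) on D(Y)={1,2,4,6} D(W)={1,2,3,4,5,6} D(X)={2,3,4,6}: Y {1,2,4,6}->{1,2,4}; W {1,2,3,4,5,6}->{1,2,3,4,5}
So after constraint 1: D(Y) = {1,2,4}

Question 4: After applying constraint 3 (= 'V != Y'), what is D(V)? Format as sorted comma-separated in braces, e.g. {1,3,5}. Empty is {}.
Answer: {2,3,4}

Derivation:
Constraint 1 (Y + W = X) on D(Y)={1,2,4,6} D(W)={1,2,3,4,5,6} D(X)={2,3,4,6}: Y {1,2,4,6}->{1,2,4}; W {1,2,3,4,5,6}->{1,2,3,4,5}
Constraint 2 (V < W) on D(V)={2,3,4,5,6} D(W)={1,2,3,4,5}: V {2,3,4,5,6}->{2,3,4}; W {1,2,3,4,5}->{3,4,5}
Constraint 3 (V != Y) on D(V)={2,3,4} D(Y)={1,2,4}: no change
So after constraint 3: D(V) = {2,3,4}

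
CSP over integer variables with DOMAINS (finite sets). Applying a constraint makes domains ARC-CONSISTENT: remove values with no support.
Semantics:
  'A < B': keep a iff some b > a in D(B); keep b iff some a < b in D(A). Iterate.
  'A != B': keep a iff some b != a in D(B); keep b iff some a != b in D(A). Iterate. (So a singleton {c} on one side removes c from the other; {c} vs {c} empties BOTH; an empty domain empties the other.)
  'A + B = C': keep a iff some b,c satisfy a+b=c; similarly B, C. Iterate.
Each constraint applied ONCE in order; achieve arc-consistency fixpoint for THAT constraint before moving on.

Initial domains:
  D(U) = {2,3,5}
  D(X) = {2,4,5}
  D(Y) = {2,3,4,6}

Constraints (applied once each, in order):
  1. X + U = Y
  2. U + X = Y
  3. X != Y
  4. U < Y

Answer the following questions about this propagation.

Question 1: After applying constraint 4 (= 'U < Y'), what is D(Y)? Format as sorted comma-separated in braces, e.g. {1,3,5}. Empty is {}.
Answer: {4,6}

Derivation:
Constraint 1 (X + U = Y) on D(X)={2,4,5} D(U)={2,3,5} D(Y)={2,3,4,6}: X {2,4,5}->{2,4}; U {2,3,5}->{2}; Y {2,3,4,6}->{4,6}
Constraint 2 (U + X = Y) on D(U)={2} D(X)={2,4} D(Y)={4,6}: no change
Constraint 3 (X != Y) on D(X)={2,4} D(Y)={4,6}: no change
Constraint 4 (U < Y) on D(U)={2} D(Y)={4,6}: no change
So after constraint 4: D(Y) = {4,6}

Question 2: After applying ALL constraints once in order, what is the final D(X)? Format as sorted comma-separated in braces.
Answer: {2,4}

Derivation:
Constraint 1 (X + U = Y) on D(X)={2,4,5} D(U)={2,3,5} D(Y)={2,3,4,6}: X {2,4,5}->{2,4}; U {2,3,5}->{2}; Y {2,3,4,6}->{4,6}
Constraint 2 (U + X = Y) on D(U)={2} D(X)={2,4} D(Y)={4,6}: no change
Constraint 3 (X != Y) on D(X)={2,4} D(Y)={4,6}: no change
Constraint 4 (U < Y) on D(U)={2} D(Y)={4,6}: no change
So after all 4 constraints: D(X) = {2,4}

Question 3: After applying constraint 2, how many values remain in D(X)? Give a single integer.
Constraint 1 (X + U = Y) on D(X)={2,4,5} D(U)={2,3,5} D(Y)={2,3,4,6}: X {2,4,5}->{2,4}; U {2,3,5}->{2}; Y {2,3,4,6}->{4,6}
Constraint 2 (U + X = Y) on D(U)={2} D(X)={2,4} D(Y)={4,6}: no change
So after constraint 2: D(X)={2,4}, size = 2

Answer: 2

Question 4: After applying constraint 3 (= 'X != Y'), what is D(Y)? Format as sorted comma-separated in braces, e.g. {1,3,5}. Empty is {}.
Answer: {4,6}

Derivation:
Constraint 1 (X + U = Y) on D(X)={2,4,5} D(U)={2,3,5} D(Y)={2,3,4,6}: X {2,4,5}->{2,4}; U {2,3,5}->{2}; Y {2,3,4,6}->{4,6}
Constraint 2 (U + X = Y) on D(U)={2} D(X)={2,4} D(Y)={4,6}: no change
Constraint 3 (X != Y) on D(X)={2,4} D(Y)={4,6}: no change
So after constraint 3: D(Y) = {4,6}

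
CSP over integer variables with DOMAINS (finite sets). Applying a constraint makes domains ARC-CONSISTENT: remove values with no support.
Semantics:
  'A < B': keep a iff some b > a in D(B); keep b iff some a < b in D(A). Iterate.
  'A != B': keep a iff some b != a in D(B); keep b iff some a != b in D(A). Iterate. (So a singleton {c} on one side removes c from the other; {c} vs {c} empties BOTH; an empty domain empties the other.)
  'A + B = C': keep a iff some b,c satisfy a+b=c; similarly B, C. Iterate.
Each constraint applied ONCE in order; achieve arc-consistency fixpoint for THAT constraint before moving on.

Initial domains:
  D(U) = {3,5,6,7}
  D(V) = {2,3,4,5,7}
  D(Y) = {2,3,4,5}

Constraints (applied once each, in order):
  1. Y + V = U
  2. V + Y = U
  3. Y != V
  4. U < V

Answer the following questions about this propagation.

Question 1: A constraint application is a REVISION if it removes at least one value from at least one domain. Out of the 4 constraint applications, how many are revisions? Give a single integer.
Constraint 1 (Y + V = U) on D(Y)={2,3,4,5} D(V)={2,3,4,5,7} D(U)={3,5,6,7}: V {2,3,4,5,7}->{2,3,4,5}; U {3,5,6,7}->{5,6,7} => REVISION
Constraint 2 (V + Y = U) on D(V)={2,3,4,5} D(Y)={2,3,4,5} D(U)={5,6,7}: no change => not a revision
Constraint 3 (Y != V) on D(Y)={2,3,4,5} D(V)={2,3,4,5}: no change => not a revision
Constraint 4 (U < V) on D(U)={5,6,7} D(V)={2,3,4,5}: U {5,6,7}->{}; V {2,3,4,5}->{} => REVISION
Total revisions = 2

Answer: 2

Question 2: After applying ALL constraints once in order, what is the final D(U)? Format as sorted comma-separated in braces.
Answer: {}

Derivation:
Constraint 1 (Y + V = U) on D(Y)={2,3,4,5} D(V)={2,3,4,5,7} D(U)={3,5,6,7}: V {2,3,4,5,7}->{2,3,4,5}; U {3,5,6,7}->{5,6,7}
Constraint 2 (V + Y = U) on D(V)={2,3,4,5} D(Y)={2,3,4,5} D(U)={5,6,7}: no change
Constraint 3 (Y != V) on D(Y)={2,3,4,5} D(V)={2,3,4,5}: no change
Constraint 4 (U < V) on D(U)={5,6,7} D(V)={2,3,4,5}: U {5,6,7}->{}; V {2,3,4,5}->{}
So after all 4 constraints: D(U) = {}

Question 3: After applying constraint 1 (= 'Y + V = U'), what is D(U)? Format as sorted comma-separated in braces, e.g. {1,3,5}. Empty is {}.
Answer: {5,6,7}

Derivation:
Constraint 1 (Y + V = U) on D(Y)={2,3,4,5} D(V)={2,3,4,5,7} D(U)={3,5,6,7}: V {2,3,4,5,7}->{2,3,4,5}; U {3,5,6,7}->{5,6,7}
So after constraint 1: D(U) = {5,6,7}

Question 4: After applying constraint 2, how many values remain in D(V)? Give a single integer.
Constraint 1 (Y + V = U) on D(Y)={2,3,4,5} D(V)={2,3,4,5,7} D(U)={3,5,6,7}: V {2,3,4,5,7}->{2,3,4,5}; U {3,5,6,7}->{5,6,7}
Constraint 2 (V + Y = U) on D(V)={2,3,4,5} D(Y)={2,3,4,5} D(U)={5,6,7}: no change
So after constraint 2: D(V)={2,3,4,5}, size = 4

Answer: 4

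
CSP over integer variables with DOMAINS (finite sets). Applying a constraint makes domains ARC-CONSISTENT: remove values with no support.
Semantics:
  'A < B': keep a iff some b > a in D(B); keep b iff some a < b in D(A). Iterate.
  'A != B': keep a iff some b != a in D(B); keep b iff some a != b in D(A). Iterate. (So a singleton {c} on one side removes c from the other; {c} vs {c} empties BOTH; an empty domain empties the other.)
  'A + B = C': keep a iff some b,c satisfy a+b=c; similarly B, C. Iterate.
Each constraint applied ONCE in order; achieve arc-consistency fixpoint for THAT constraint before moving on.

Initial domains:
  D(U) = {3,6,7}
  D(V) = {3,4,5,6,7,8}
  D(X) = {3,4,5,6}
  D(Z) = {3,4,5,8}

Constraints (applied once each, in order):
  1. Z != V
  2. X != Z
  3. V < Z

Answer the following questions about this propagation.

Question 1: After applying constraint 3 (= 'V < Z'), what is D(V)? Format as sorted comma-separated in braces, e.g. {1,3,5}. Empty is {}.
Answer: {3,4,5,6,7}

Derivation:
Constraint 1 (Z != V) on D(Z)={3,4,5,8} D(V)={3,4,5,6,7,8}: no change
Constraint 2 (X != Z) on D(X)={3,4,5,6} D(Z)={3,4,5,8}: no change
Constraint 3 (V < Z) on D(V)={3,4,5,6,7,8} D(Z)={3,4,5,8}: V {3,4,5,6,7,8}->{3,4,5,6,7}; Z {3,4,5,8}->{4,5,8}
So after constraint 3: D(V) = {3,4,5,6,7}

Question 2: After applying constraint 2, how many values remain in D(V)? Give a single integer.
Answer: 6

Derivation:
Constraint 1 (Z != V) on D(Z)={3,4,5,8} D(V)={3,4,5,6,7,8}: no change
Constraint 2 (X != Z) on D(X)={3,4,5,6} D(Z)={3,4,5,8}: no change
So after constraint 2: D(V)={3,4,5,6,7,8}, size = 6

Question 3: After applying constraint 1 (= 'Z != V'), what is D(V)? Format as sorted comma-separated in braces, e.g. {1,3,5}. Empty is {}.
Answer: {3,4,5,6,7,8}

Derivation:
Constraint 1 (Z != V) on D(Z)={3,4,5,8} D(V)={3,4,5,6,7,8}: no change
So after constraint 1: D(V) = {3,4,5,6,7,8}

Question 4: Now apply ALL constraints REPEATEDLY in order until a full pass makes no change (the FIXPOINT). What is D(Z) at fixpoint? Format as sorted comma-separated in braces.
pass 0 (initial): D(Z)={3,4,5,8}
pass 1: V {3,4,5,6,7,8}->{3,4,5,6,7}; Z {3,4,5,8}->{4,5,8}
pass 2: no change
Fixpoint after 2 passes: D(Z) = {4,5,8}

Answer: {4,5,8}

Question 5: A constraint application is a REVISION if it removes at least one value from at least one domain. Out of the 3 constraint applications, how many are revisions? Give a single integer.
Constraint 1 (Z != V) on D(Z)={3,4,5,8} D(V)={3,4,5,6,7,8}: no change => not a revision
Constraint 2 (X != Z) on D(X)={3,4,5,6} D(Z)={3,4,5,8}: no change => not a revision
Constraint 3 (V < Z) on D(V)={3,4,5,6,7,8} D(Z)={3,4,5,8}: V {3,4,5,6,7,8}->{3,4,5,6,7}; Z {3,4,5,8}->{4,5,8} => REVISION
Total revisions = 1

Answer: 1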